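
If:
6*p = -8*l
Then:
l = -3*p/4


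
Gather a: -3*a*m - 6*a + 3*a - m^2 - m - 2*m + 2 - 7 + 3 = a*(-3*m - 3) - m^2 - 3*m - 2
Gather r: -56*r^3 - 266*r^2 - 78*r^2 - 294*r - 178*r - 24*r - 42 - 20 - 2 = -56*r^3 - 344*r^2 - 496*r - 64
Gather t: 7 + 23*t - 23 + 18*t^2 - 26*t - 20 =18*t^2 - 3*t - 36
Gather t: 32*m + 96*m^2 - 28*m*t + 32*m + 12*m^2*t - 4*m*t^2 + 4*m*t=96*m^2 - 4*m*t^2 + 64*m + t*(12*m^2 - 24*m)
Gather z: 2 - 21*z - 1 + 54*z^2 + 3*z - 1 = 54*z^2 - 18*z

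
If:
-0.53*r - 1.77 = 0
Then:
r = -3.34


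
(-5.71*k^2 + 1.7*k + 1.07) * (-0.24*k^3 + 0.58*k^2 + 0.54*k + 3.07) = 1.3704*k^5 - 3.7198*k^4 - 2.3542*k^3 - 15.9911*k^2 + 5.7968*k + 3.2849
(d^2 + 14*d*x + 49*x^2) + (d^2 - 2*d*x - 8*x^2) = 2*d^2 + 12*d*x + 41*x^2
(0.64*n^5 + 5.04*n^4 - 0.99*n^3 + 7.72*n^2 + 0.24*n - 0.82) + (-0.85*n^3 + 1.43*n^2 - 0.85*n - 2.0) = 0.64*n^5 + 5.04*n^4 - 1.84*n^3 + 9.15*n^2 - 0.61*n - 2.82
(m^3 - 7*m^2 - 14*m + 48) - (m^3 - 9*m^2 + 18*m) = 2*m^2 - 32*m + 48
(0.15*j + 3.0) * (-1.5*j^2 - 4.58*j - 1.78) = -0.225*j^3 - 5.187*j^2 - 14.007*j - 5.34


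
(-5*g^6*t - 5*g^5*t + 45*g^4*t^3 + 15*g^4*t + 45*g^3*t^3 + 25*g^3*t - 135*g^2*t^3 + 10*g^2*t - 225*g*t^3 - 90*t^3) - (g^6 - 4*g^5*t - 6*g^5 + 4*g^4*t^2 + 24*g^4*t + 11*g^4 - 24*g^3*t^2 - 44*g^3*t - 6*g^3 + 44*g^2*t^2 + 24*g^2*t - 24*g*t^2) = -5*g^6*t - g^6 - g^5*t + 6*g^5 + 45*g^4*t^3 - 4*g^4*t^2 - 9*g^4*t - 11*g^4 + 45*g^3*t^3 + 24*g^3*t^2 + 69*g^3*t + 6*g^3 - 135*g^2*t^3 - 44*g^2*t^2 - 14*g^2*t - 225*g*t^3 + 24*g*t^2 - 90*t^3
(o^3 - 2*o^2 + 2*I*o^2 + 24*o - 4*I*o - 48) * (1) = o^3 - 2*o^2 + 2*I*o^2 + 24*o - 4*I*o - 48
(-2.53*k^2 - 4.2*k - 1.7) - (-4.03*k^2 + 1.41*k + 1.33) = 1.5*k^2 - 5.61*k - 3.03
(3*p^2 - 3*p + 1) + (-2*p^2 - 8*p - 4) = p^2 - 11*p - 3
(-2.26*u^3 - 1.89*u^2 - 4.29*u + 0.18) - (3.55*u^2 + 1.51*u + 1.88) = -2.26*u^3 - 5.44*u^2 - 5.8*u - 1.7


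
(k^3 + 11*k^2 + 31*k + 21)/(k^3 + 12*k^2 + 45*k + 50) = (k^3 + 11*k^2 + 31*k + 21)/(k^3 + 12*k^2 + 45*k + 50)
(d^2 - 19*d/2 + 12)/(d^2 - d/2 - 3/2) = (d - 8)/(d + 1)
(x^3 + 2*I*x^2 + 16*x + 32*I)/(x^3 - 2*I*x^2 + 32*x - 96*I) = (x^2 + 6*I*x - 8)/(x^2 + 2*I*x + 24)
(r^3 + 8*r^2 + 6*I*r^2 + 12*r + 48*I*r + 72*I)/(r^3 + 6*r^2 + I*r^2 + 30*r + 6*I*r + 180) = (r + 2)/(r - 5*I)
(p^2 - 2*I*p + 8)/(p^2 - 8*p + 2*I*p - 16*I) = (p - 4*I)/(p - 8)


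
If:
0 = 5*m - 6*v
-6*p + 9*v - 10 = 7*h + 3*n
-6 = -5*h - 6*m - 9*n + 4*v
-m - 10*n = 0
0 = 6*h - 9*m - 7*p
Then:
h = 15838/20795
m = 5160/4159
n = -516/4159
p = -19596/20795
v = 4300/4159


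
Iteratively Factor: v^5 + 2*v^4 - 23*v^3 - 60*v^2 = (v - 5)*(v^4 + 7*v^3 + 12*v^2) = v*(v - 5)*(v^3 + 7*v^2 + 12*v) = v*(v - 5)*(v + 3)*(v^2 + 4*v) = v^2*(v - 5)*(v + 3)*(v + 4)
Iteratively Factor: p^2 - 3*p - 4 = (p + 1)*(p - 4)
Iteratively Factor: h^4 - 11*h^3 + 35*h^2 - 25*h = (h)*(h^3 - 11*h^2 + 35*h - 25) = h*(h - 1)*(h^2 - 10*h + 25) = h*(h - 5)*(h - 1)*(h - 5)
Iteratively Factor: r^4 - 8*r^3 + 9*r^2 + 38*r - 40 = (r + 2)*(r^3 - 10*r^2 + 29*r - 20) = (r - 4)*(r + 2)*(r^2 - 6*r + 5) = (r - 5)*(r - 4)*(r + 2)*(r - 1)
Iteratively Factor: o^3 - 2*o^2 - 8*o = (o + 2)*(o^2 - 4*o) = o*(o + 2)*(o - 4)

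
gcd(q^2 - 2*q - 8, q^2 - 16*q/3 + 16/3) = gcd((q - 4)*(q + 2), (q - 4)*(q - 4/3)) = q - 4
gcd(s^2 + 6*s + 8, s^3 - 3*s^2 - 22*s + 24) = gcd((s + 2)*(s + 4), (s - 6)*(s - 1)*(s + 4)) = s + 4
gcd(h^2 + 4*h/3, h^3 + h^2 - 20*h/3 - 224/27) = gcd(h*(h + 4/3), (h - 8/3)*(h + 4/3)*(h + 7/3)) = h + 4/3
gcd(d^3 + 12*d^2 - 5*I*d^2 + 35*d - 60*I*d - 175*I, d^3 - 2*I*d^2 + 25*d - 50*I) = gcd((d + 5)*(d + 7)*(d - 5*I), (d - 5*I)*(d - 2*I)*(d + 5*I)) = d - 5*I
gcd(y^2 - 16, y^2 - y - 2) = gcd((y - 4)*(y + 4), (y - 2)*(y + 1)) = 1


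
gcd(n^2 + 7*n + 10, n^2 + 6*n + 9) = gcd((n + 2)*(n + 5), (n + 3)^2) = 1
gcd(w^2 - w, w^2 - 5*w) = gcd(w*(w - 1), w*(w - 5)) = w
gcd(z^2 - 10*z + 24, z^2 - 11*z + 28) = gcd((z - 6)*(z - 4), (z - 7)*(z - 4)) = z - 4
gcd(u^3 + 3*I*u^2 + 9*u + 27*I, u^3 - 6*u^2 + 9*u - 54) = u^2 + 9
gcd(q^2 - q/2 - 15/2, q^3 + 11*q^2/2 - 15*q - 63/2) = q - 3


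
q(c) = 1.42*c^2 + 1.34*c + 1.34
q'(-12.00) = -32.74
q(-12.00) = 189.74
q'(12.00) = 35.42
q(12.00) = 221.90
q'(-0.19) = 0.80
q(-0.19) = 1.14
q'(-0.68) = -0.59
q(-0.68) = 1.09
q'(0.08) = 1.57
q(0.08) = 1.46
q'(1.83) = 6.54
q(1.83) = 8.55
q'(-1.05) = -1.64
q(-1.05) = 1.50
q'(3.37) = 10.91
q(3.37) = 21.98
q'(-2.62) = -6.10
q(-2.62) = 7.58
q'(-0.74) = -0.76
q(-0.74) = 1.13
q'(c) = 2.84*c + 1.34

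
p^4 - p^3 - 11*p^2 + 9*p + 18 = (p - 3)*(p - 2)*(p + 1)*(p + 3)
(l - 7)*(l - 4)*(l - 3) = l^3 - 14*l^2 + 61*l - 84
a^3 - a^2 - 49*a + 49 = (a - 7)*(a - 1)*(a + 7)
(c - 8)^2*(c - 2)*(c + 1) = c^4 - 17*c^3 + 78*c^2 - 32*c - 128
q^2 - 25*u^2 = (q - 5*u)*(q + 5*u)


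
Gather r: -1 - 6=-7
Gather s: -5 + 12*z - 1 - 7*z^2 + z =-7*z^2 + 13*z - 6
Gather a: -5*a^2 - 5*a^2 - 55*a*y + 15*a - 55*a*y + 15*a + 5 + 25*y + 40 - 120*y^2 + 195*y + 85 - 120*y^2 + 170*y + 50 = -10*a^2 + a*(30 - 110*y) - 240*y^2 + 390*y + 180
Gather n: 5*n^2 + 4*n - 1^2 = 5*n^2 + 4*n - 1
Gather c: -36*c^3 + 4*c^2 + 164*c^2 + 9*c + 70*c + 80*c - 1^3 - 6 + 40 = -36*c^3 + 168*c^2 + 159*c + 33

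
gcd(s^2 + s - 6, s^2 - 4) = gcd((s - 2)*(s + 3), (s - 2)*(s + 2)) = s - 2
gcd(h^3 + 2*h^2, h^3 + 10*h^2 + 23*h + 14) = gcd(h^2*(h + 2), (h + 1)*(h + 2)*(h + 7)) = h + 2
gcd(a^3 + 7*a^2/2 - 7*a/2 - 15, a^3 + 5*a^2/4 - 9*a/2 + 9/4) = a + 3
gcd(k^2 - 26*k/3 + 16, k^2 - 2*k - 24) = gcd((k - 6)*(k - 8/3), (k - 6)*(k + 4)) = k - 6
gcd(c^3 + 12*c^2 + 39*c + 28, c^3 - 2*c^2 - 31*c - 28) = c^2 + 5*c + 4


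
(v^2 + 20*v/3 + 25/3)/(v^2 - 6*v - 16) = (3*v^2 + 20*v + 25)/(3*(v^2 - 6*v - 16))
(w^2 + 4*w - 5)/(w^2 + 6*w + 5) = (w - 1)/(w + 1)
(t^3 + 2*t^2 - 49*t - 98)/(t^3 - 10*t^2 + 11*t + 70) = (t + 7)/(t - 5)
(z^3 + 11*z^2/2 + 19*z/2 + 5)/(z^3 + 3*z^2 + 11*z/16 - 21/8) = 8*(2*z^2 + 7*z + 5)/(16*z^2 + 16*z - 21)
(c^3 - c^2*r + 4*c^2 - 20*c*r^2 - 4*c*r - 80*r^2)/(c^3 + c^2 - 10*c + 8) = (c^2 - c*r - 20*r^2)/(c^2 - 3*c + 2)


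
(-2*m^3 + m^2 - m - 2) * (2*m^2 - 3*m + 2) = -4*m^5 + 8*m^4 - 9*m^3 + m^2 + 4*m - 4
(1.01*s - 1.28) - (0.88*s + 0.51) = 0.13*s - 1.79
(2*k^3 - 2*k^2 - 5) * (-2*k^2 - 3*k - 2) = -4*k^5 - 2*k^4 + 2*k^3 + 14*k^2 + 15*k + 10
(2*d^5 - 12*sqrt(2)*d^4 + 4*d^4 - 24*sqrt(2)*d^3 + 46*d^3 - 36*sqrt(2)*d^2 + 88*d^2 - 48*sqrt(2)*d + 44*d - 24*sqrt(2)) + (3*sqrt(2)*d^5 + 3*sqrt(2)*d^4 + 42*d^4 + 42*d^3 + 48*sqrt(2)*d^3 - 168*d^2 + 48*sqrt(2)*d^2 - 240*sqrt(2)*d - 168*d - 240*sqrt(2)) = 2*d^5 + 3*sqrt(2)*d^5 - 9*sqrt(2)*d^4 + 46*d^4 + 24*sqrt(2)*d^3 + 88*d^3 - 80*d^2 + 12*sqrt(2)*d^2 - 288*sqrt(2)*d - 124*d - 264*sqrt(2)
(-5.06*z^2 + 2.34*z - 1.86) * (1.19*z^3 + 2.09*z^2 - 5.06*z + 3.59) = -6.0214*z^5 - 7.7908*z^4 + 28.2808*z^3 - 33.8932*z^2 + 17.8122*z - 6.6774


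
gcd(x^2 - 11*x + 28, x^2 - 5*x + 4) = x - 4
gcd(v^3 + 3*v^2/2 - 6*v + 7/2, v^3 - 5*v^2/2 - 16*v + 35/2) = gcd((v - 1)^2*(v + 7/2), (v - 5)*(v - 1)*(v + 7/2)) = v^2 + 5*v/2 - 7/2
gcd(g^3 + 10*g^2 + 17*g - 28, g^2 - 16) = g + 4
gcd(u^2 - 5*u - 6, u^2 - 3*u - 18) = u - 6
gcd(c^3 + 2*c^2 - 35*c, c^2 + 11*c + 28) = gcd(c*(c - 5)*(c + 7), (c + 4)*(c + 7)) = c + 7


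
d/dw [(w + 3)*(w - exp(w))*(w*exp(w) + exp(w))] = ((1 - exp(w))*(w + 1)*(w + 3) + (w + 1)*(w - exp(w)) + (w + 2)*(w + 3)*(w - exp(w)))*exp(w)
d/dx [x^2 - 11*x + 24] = 2*x - 11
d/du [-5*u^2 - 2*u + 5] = -10*u - 2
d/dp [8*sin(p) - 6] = 8*cos(p)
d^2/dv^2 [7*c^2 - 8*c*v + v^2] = 2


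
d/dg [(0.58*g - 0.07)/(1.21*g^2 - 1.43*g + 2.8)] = (-0.7018*g^2 + 0.1694*g + 1.5239)/(1.4641*g^4 - 3.4606*g^3 + 8.8209*g^2 - 8.008*g + 7.84)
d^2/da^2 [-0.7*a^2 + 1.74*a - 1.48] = -1.40000000000000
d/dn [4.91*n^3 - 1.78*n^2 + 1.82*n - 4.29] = 14.73*n^2 - 3.56*n + 1.82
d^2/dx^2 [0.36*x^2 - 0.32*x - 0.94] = 0.720000000000000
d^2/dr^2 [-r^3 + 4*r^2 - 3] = 8 - 6*r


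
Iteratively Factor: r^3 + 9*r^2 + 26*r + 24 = (r + 2)*(r^2 + 7*r + 12) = (r + 2)*(r + 4)*(r + 3)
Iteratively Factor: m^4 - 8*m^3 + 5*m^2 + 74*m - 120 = (m - 2)*(m^3 - 6*m^2 - 7*m + 60) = (m - 2)*(m + 3)*(m^2 - 9*m + 20) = (m - 5)*(m - 2)*(m + 3)*(m - 4)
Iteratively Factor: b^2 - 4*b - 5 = (b - 5)*(b + 1)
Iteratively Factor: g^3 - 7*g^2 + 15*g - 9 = (g - 3)*(g^2 - 4*g + 3) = (g - 3)^2*(g - 1)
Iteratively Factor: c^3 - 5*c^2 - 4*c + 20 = (c - 2)*(c^2 - 3*c - 10) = (c - 2)*(c + 2)*(c - 5)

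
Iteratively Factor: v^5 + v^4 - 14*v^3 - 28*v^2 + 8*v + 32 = (v - 4)*(v^4 + 5*v^3 + 6*v^2 - 4*v - 8) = (v - 4)*(v + 2)*(v^3 + 3*v^2 - 4) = (v - 4)*(v + 2)^2*(v^2 + v - 2) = (v - 4)*(v - 1)*(v + 2)^2*(v + 2)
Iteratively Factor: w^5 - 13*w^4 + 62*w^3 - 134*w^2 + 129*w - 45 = (w - 3)*(w^4 - 10*w^3 + 32*w^2 - 38*w + 15) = (w - 3)^2*(w^3 - 7*w^2 + 11*w - 5) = (w - 5)*(w - 3)^2*(w^2 - 2*w + 1) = (w - 5)*(w - 3)^2*(w - 1)*(w - 1)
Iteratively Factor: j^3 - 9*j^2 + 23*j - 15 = (j - 5)*(j^2 - 4*j + 3) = (j - 5)*(j - 1)*(j - 3)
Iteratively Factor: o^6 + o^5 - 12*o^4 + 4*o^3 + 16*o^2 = (o - 2)*(o^5 + 3*o^4 - 6*o^3 - 8*o^2) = (o - 2)*(o + 4)*(o^4 - o^3 - 2*o^2) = o*(o - 2)*(o + 4)*(o^3 - o^2 - 2*o) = o^2*(o - 2)*(o + 4)*(o^2 - o - 2) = o^2*(o - 2)^2*(o + 4)*(o + 1)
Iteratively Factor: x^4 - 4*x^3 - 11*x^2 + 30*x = (x - 2)*(x^3 - 2*x^2 - 15*x) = x*(x - 2)*(x^2 - 2*x - 15) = x*(x - 2)*(x + 3)*(x - 5)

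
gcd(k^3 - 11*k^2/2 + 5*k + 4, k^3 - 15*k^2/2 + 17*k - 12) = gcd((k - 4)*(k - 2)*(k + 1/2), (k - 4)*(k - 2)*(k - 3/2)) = k^2 - 6*k + 8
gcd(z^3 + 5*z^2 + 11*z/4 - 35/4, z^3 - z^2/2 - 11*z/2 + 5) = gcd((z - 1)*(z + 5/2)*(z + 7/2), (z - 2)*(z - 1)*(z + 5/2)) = z^2 + 3*z/2 - 5/2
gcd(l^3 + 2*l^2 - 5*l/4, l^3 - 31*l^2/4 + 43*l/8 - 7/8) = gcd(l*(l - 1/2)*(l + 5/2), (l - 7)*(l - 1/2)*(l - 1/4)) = l - 1/2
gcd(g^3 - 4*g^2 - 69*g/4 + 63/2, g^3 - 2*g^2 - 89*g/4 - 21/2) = g^2 - 5*g/2 - 21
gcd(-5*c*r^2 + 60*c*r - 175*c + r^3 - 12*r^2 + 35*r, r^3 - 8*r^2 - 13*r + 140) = r^2 - 12*r + 35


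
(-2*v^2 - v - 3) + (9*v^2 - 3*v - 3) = 7*v^2 - 4*v - 6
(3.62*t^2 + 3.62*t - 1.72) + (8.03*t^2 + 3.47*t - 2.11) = 11.65*t^2 + 7.09*t - 3.83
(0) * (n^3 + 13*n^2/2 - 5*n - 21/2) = 0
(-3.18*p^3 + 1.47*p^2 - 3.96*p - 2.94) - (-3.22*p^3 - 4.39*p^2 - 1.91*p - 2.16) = 0.04*p^3 + 5.86*p^2 - 2.05*p - 0.78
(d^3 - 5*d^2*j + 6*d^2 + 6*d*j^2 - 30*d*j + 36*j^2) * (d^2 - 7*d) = d^5 - 5*d^4*j - d^4 + 6*d^3*j^2 + 5*d^3*j - 42*d^3 - 6*d^2*j^2 + 210*d^2*j - 252*d*j^2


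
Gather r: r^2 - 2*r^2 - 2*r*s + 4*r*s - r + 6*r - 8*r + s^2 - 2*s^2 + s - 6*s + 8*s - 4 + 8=-r^2 + r*(2*s - 3) - s^2 + 3*s + 4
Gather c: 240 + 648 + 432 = 1320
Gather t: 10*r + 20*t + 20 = 10*r + 20*t + 20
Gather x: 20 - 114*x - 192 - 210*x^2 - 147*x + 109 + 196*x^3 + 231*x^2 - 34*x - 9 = 196*x^3 + 21*x^2 - 295*x - 72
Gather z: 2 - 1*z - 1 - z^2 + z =1 - z^2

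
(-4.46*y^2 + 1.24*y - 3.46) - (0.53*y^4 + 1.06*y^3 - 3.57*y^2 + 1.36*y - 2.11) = -0.53*y^4 - 1.06*y^3 - 0.89*y^2 - 0.12*y - 1.35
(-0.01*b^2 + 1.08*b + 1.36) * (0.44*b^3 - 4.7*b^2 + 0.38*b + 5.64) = -0.0044*b^5 + 0.5222*b^4 - 4.4814*b^3 - 6.038*b^2 + 6.608*b + 7.6704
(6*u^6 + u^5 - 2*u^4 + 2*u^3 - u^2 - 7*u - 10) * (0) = 0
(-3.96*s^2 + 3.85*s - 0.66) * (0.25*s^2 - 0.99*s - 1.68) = -0.99*s^4 + 4.8829*s^3 + 2.6763*s^2 - 5.8146*s + 1.1088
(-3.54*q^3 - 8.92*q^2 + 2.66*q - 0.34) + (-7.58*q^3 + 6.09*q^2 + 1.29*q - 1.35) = -11.12*q^3 - 2.83*q^2 + 3.95*q - 1.69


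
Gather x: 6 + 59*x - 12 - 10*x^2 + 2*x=-10*x^2 + 61*x - 6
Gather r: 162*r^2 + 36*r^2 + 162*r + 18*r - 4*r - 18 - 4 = 198*r^2 + 176*r - 22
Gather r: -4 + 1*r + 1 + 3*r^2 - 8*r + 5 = 3*r^2 - 7*r + 2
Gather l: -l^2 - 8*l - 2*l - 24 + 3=-l^2 - 10*l - 21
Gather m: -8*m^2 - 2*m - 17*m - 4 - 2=-8*m^2 - 19*m - 6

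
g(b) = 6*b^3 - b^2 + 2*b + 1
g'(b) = 18*b^2 - 2*b + 2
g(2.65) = 110.94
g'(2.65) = 123.10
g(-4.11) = -440.67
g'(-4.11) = 314.28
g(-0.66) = -2.48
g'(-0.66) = 11.16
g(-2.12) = -64.90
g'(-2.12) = 87.14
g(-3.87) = -369.48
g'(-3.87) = 279.32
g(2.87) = 140.34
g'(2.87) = 144.52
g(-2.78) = -141.20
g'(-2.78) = 146.67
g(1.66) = 29.01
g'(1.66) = 48.28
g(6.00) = 1273.00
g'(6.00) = 638.00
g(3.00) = 160.00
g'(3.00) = 158.00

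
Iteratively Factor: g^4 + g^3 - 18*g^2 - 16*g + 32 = (g + 4)*(g^3 - 3*g^2 - 6*g + 8) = (g - 1)*(g + 4)*(g^2 - 2*g - 8) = (g - 4)*(g - 1)*(g + 4)*(g + 2)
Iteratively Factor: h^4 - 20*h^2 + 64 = (h + 4)*(h^3 - 4*h^2 - 4*h + 16) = (h - 4)*(h + 4)*(h^2 - 4) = (h - 4)*(h - 2)*(h + 4)*(h + 2)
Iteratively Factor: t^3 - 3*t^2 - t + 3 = (t + 1)*(t^2 - 4*t + 3) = (t - 1)*(t + 1)*(t - 3)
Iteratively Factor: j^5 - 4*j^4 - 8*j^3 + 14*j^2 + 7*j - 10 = (j - 5)*(j^4 + j^3 - 3*j^2 - j + 2) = (j - 5)*(j + 2)*(j^3 - j^2 - j + 1) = (j - 5)*(j + 1)*(j + 2)*(j^2 - 2*j + 1) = (j - 5)*(j - 1)*(j + 1)*(j + 2)*(j - 1)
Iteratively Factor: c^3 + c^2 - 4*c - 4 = (c + 1)*(c^2 - 4) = (c + 1)*(c + 2)*(c - 2)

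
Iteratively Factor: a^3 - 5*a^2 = (a)*(a^2 - 5*a) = a*(a - 5)*(a)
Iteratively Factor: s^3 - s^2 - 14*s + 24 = (s + 4)*(s^2 - 5*s + 6) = (s - 2)*(s + 4)*(s - 3)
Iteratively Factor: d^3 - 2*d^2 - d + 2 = (d - 2)*(d^2 - 1) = (d - 2)*(d + 1)*(d - 1)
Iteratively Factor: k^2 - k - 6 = (k - 3)*(k + 2)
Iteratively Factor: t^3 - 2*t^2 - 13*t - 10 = (t + 2)*(t^2 - 4*t - 5) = (t + 1)*(t + 2)*(t - 5)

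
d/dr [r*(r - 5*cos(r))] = 5*r*sin(r) + 2*r - 5*cos(r)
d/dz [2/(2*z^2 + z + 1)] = 2*(-4*z - 1)/(2*z^2 + z + 1)^2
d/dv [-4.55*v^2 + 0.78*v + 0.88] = 0.78 - 9.1*v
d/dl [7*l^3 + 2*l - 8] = 21*l^2 + 2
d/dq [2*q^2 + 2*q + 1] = 4*q + 2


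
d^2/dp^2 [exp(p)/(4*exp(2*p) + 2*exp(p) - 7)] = (16*exp(4*p) - 8*exp(3*p) + 168*exp(2*p) + 14*exp(p) + 49)*exp(p)/(64*exp(6*p) + 96*exp(5*p) - 288*exp(4*p) - 328*exp(3*p) + 504*exp(2*p) + 294*exp(p) - 343)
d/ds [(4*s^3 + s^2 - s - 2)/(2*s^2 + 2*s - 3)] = (8*s^4 + 16*s^3 - 32*s^2 + 2*s + 7)/(4*s^4 + 8*s^3 - 8*s^2 - 12*s + 9)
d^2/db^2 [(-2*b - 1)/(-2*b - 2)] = -1/(b + 1)^3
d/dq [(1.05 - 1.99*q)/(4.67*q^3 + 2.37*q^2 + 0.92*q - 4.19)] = (18.5866*q^3 - 9.9942*q^2 - 4.977*q + 7.3721)/(21.8089*q^6 + 22.1358*q^5 + 14.2097*q^4 - 34.7738*q^3 - 19.0142*q^2 - 7.7096*q + 17.5561)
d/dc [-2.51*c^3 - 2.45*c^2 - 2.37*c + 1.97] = -7.53*c^2 - 4.9*c - 2.37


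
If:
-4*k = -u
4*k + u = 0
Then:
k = 0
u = 0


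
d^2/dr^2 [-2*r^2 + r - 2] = -4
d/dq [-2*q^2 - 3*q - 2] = -4*q - 3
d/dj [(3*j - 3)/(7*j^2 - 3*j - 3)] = 3*(-7*j^2 + 14*j - 6)/(49*j^4 - 42*j^3 - 33*j^2 + 18*j + 9)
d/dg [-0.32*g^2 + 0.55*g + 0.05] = 0.55 - 0.64*g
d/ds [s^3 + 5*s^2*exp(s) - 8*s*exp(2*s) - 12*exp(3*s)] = 5*s^2*exp(s) + 3*s^2 - 16*s*exp(2*s) + 10*s*exp(s) - 36*exp(3*s) - 8*exp(2*s)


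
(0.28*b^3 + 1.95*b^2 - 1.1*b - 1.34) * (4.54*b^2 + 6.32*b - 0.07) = 1.2712*b^5 + 10.6226*b^4 + 7.3104*b^3 - 13.1721*b^2 - 8.3918*b + 0.0938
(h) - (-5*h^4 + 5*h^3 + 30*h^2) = 5*h^4 - 5*h^3 - 30*h^2 + h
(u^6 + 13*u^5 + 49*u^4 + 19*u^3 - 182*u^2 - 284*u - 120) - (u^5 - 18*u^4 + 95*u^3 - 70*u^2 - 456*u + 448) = u^6 + 12*u^5 + 67*u^4 - 76*u^3 - 112*u^2 + 172*u - 568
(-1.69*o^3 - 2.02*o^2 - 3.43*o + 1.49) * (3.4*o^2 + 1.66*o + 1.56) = -5.746*o^5 - 9.6734*o^4 - 17.6516*o^3 - 3.779*o^2 - 2.8774*o + 2.3244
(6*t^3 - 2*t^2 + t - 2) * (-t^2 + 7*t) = -6*t^5 + 44*t^4 - 15*t^3 + 9*t^2 - 14*t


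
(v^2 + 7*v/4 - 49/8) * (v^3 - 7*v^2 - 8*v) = v^5 - 21*v^4/4 - 211*v^3/8 + 231*v^2/8 + 49*v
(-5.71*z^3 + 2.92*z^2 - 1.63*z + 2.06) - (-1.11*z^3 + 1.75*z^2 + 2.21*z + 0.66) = -4.6*z^3 + 1.17*z^2 - 3.84*z + 1.4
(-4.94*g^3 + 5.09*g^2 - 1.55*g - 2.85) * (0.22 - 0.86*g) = 4.2484*g^4 - 5.4642*g^3 + 2.4528*g^2 + 2.11*g - 0.627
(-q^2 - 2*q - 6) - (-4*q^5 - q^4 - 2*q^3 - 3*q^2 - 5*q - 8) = 4*q^5 + q^4 + 2*q^3 + 2*q^2 + 3*q + 2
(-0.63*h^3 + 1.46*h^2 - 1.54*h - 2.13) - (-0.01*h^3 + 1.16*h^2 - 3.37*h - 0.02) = -0.62*h^3 + 0.3*h^2 + 1.83*h - 2.11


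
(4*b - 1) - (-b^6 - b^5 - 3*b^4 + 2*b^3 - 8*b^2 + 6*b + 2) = b^6 + b^5 + 3*b^4 - 2*b^3 + 8*b^2 - 2*b - 3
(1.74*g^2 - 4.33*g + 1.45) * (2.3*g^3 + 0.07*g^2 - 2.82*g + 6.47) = 4.002*g^5 - 9.8372*g^4 - 1.8749*g^3 + 23.5699*g^2 - 32.1041*g + 9.3815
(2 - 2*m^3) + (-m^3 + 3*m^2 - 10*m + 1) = -3*m^3 + 3*m^2 - 10*m + 3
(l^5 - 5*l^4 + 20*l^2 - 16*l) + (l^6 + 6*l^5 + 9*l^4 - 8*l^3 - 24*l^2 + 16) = l^6 + 7*l^5 + 4*l^4 - 8*l^3 - 4*l^2 - 16*l + 16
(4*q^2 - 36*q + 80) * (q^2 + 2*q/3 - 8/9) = 4*q^4 - 100*q^3/3 + 472*q^2/9 + 256*q/3 - 640/9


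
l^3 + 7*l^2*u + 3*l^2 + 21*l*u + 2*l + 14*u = (l + 1)*(l + 2)*(l + 7*u)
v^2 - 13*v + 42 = (v - 7)*(v - 6)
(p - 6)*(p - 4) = p^2 - 10*p + 24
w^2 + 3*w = w*(w + 3)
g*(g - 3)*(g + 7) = g^3 + 4*g^2 - 21*g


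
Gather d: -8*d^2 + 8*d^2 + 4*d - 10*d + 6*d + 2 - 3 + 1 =0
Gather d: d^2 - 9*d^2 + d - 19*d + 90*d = -8*d^2 + 72*d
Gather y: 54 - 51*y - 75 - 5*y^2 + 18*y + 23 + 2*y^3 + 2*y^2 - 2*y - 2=2*y^3 - 3*y^2 - 35*y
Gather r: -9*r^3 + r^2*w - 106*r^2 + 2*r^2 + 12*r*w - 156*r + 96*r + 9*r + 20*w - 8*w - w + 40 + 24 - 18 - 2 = -9*r^3 + r^2*(w - 104) + r*(12*w - 51) + 11*w + 44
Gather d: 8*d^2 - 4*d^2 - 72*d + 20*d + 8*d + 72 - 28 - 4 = 4*d^2 - 44*d + 40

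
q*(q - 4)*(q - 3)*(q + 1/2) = q^4 - 13*q^3/2 + 17*q^2/2 + 6*q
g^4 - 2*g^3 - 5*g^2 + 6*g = g*(g - 3)*(g - 1)*(g + 2)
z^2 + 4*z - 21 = (z - 3)*(z + 7)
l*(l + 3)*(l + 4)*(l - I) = l^4 + 7*l^3 - I*l^3 + 12*l^2 - 7*I*l^2 - 12*I*l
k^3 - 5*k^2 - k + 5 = (k - 5)*(k - 1)*(k + 1)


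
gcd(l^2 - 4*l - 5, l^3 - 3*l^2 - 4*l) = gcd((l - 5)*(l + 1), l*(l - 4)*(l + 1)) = l + 1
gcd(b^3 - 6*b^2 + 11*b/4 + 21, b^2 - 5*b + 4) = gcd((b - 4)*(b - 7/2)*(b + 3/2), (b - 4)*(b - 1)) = b - 4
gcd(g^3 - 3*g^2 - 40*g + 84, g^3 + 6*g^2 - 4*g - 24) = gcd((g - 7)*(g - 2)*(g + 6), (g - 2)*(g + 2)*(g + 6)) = g^2 + 4*g - 12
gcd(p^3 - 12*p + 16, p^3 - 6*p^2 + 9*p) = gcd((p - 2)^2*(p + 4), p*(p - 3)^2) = 1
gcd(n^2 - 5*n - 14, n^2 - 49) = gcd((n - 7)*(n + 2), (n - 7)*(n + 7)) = n - 7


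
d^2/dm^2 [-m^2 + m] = -2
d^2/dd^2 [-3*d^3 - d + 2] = -18*d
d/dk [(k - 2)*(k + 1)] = 2*k - 1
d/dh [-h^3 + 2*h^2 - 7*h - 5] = -3*h^2 + 4*h - 7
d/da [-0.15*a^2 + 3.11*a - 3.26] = 3.11 - 0.3*a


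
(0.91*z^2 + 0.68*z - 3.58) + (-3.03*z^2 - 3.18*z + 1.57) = -2.12*z^2 - 2.5*z - 2.01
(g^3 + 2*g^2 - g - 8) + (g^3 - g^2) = 2*g^3 + g^2 - g - 8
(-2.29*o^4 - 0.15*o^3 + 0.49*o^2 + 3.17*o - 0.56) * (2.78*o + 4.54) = -6.3662*o^5 - 10.8136*o^4 + 0.6812*o^3 + 11.0372*o^2 + 12.835*o - 2.5424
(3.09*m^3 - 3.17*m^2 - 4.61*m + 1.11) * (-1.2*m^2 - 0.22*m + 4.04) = -3.708*m^5 + 3.1242*m^4 + 18.713*m^3 - 13.1246*m^2 - 18.8686*m + 4.4844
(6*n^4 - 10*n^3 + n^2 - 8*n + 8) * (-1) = -6*n^4 + 10*n^3 - n^2 + 8*n - 8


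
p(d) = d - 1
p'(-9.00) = 1.00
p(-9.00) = -10.00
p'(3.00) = 1.00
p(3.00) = 2.00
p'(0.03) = 1.00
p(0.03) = -0.97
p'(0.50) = 1.00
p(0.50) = -0.50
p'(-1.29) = 1.00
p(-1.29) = -2.29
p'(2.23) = 1.00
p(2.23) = 1.23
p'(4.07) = 1.00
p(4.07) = 3.07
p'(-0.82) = 1.00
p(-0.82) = -1.82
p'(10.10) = 1.00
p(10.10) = 9.10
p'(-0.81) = 1.00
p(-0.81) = -1.81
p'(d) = 1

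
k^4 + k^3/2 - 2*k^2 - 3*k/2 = k*(k - 3/2)*(k + 1)^2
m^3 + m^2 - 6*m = m*(m - 2)*(m + 3)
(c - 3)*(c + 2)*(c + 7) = c^3 + 6*c^2 - 13*c - 42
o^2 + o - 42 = (o - 6)*(o + 7)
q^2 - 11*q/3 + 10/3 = (q - 2)*(q - 5/3)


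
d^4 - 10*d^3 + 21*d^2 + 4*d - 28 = (d - 7)*(d - 2)^2*(d + 1)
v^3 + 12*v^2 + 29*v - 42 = (v - 1)*(v + 6)*(v + 7)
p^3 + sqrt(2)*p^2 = p^2*(p + sqrt(2))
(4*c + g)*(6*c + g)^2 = 144*c^3 + 84*c^2*g + 16*c*g^2 + g^3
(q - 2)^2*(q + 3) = q^3 - q^2 - 8*q + 12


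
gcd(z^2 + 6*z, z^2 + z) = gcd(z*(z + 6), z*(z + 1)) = z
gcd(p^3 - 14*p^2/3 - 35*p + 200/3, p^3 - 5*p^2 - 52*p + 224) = p - 8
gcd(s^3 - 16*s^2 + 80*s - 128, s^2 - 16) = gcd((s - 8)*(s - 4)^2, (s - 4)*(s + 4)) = s - 4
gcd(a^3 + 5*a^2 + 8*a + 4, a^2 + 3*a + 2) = a^2 + 3*a + 2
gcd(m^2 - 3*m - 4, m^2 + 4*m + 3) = m + 1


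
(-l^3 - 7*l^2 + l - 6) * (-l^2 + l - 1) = l^5 + 6*l^4 - 7*l^3 + 14*l^2 - 7*l + 6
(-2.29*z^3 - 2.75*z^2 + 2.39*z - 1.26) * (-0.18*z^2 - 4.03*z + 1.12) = 0.4122*z^5 + 9.7237*z^4 + 8.0875*z^3 - 12.4849*z^2 + 7.7546*z - 1.4112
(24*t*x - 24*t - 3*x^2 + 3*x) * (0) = 0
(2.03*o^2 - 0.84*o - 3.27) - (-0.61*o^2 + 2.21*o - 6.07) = 2.64*o^2 - 3.05*o + 2.8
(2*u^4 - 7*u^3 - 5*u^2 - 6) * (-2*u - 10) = -4*u^5 - 6*u^4 + 80*u^3 + 50*u^2 + 12*u + 60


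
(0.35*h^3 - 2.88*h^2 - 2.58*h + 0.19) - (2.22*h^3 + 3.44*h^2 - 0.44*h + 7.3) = -1.87*h^3 - 6.32*h^2 - 2.14*h - 7.11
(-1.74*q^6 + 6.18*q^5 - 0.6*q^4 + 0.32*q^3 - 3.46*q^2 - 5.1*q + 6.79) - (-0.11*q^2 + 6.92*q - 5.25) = -1.74*q^6 + 6.18*q^5 - 0.6*q^4 + 0.32*q^3 - 3.35*q^2 - 12.02*q + 12.04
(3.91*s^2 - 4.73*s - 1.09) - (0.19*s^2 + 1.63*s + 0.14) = 3.72*s^2 - 6.36*s - 1.23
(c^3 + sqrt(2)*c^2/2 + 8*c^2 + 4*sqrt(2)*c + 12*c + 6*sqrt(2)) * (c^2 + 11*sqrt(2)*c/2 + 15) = c^5 + 8*c^4 + 6*sqrt(2)*c^4 + 65*c^3/2 + 48*sqrt(2)*c^3 + 159*sqrt(2)*c^2/2 + 164*c^2 + 60*sqrt(2)*c + 246*c + 90*sqrt(2)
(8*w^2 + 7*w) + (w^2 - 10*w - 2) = 9*w^2 - 3*w - 2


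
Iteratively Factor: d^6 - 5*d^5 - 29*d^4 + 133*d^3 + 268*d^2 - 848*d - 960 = (d - 4)*(d^5 - d^4 - 33*d^3 + d^2 + 272*d + 240) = (d - 4)*(d + 4)*(d^4 - 5*d^3 - 13*d^2 + 53*d + 60) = (d - 4)*(d + 3)*(d + 4)*(d^3 - 8*d^2 + 11*d + 20) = (d - 4)*(d + 1)*(d + 3)*(d + 4)*(d^2 - 9*d + 20) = (d - 5)*(d - 4)*(d + 1)*(d + 3)*(d + 4)*(d - 4)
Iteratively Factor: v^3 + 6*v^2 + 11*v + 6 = (v + 1)*(v^2 + 5*v + 6) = (v + 1)*(v + 3)*(v + 2)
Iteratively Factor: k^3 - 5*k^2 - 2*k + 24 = (k - 3)*(k^2 - 2*k - 8) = (k - 3)*(k + 2)*(k - 4)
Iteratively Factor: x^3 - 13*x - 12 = (x + 3)*(x^2 - 3*x - 4) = (x - 4)*(x + 3)*(x + 1)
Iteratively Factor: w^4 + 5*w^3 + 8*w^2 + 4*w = (w + 2)*(w^3 + 3*w^2 + 2*w) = (w + 2)^2*(w^2 + w) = (w + 1)*(w + 2)^2*(w)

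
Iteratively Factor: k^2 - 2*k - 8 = (k - 4)*(k + 2)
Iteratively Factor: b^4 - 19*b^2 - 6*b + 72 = (b + 3)*(b^3 - 3*b^2 - 10*b + 24) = (b - 2)*(b + 3)*(b^2 - b - 12) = (b - 2)*(b + 3)^2*(b - 4)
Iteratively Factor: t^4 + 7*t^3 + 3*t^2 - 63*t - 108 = (t + 3)*(t^3 + 4*t^2 - 9*t - 36) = (t + 3)*(t + 4)*(t^2 - 9) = (t - 3)*(t + 3)*(t + 4)*(t + 3)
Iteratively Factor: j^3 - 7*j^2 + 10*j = (j - 5)*(j^2 - 2*j) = j*(j - 5)*(j - 2)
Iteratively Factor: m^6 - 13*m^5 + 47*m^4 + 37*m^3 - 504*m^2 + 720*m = (m - 4)*(m^5 - 9*m^4 + 11*m^3 + 81*m^2 - 180*m) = (m - 4)*(m - 3)*(m^4 - 6*m^3 - 7*m^2 + 60*m) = (m - 4)^2*(m - 3)*(m^3 - 2*m^2 - 15*m) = (m - 4)^2*(m - 3)*(m + 3)*(m^2 - 5*m) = (m - 5)*(m - 4)^2*(m - 3)*(m + 3)*(m)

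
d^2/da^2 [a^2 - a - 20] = 2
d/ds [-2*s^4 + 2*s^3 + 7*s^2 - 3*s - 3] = -8*s^3 + 6*s^2 + 14*s - 3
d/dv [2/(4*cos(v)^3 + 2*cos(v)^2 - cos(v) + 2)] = 2*(12*cos(v)^2 + 4*cos(v) - 1)*sin(v)/(2*cos(v) + cos(2*v) + cos(3*v) + 3)^2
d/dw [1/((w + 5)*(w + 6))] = (-2*w - 11)/(w^4 + 22*w^3 + 181*w^2 + 660*w + 900)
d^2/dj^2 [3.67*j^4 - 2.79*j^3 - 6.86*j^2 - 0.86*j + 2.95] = 44.04*j^2 - 16.74*j - 13.72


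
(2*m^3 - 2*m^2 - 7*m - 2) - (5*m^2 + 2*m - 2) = 2*m^3 - 7*m^2 - 9*m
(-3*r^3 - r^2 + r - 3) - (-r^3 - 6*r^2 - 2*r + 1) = -2*r^3 + 5*r^2 + 3*r - 4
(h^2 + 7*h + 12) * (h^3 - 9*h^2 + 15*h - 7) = h^5 - 2*h^4 - 36*h^3 - 10*h^2 + 131*h - 84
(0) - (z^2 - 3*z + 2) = -z^2 + 3*z - 2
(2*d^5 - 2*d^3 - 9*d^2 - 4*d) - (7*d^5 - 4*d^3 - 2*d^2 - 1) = -5*d^5 + 2*d^3 - 7*d^2 - 4*d + 1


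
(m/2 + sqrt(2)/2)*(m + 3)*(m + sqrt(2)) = m^3/2 + sqrt(2)*m^2 + 3*m^2/2 + m + 3*sqrt(2)*m + 3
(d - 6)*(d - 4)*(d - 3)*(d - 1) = d^4 - 14*d^3 + 67*d^2 - 126*d + 72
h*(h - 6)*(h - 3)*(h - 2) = h^4 - 11*h^3 + 36*h^2 - 36*h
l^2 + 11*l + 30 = (l + 5)*(l + 6)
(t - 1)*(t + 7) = t^2 + 6*t - 7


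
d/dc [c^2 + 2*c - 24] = 2*c + 2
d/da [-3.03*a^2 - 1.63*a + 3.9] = -6.06*a - 1.63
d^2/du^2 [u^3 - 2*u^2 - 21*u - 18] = 6*u - 4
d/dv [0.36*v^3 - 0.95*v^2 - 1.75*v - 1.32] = 1.08*v^2 - 1.9*v - 1.75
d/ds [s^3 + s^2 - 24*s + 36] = 3*s^2 + 2*s - 24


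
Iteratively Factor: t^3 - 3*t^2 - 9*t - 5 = (t + 1)*(t^2 - 4*t - 5) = (t + 1)^2*(t - 5)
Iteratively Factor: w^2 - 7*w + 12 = (w - 3)*(w - 4)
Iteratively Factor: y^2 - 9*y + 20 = (y - 4)*(y - 5)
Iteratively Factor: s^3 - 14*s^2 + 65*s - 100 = (s - 5)*(s^2 - 9*s + 20) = (s - 5)*(s - 4)*(s - 5)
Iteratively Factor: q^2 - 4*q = (q)*(q - 4)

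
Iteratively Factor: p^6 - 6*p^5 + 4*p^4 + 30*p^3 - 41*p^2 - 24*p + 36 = (p - 3)*(p^5 - 3*p^4 - 5*p^3 + 15*p^2 + 4*p - 12) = (p - 3)*(p + 2)*(p^4 - 5*p^3 + 5*p^2 + 5*p - 6) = (p - 3)*(p + 1)*(p + 2)*(p^3 - 6*p^2 + 11*p - 6) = (p - 3)^2*(p + 1)*(p + 2)*(p^2 - 3*p + 2) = (p - 3)^2*(p - 1)*(p + 1)*(p + 2)*(p - 2)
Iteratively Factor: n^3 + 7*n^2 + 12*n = (n + 4)*(n^2 + 3*n) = n*(n + 4)*(n + 3)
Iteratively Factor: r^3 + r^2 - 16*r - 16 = (r + 1)*(r^2 - 16) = (r - 4)*(r + 1)*(r + 4)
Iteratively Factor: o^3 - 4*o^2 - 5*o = (o + 1)*(o^2 - 5*o) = o*(o + 1)*(o - 5)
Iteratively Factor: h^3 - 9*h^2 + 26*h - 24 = (h - 3)*(h^2 - 6*h + 8) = (h - 3)*(h - 2)*(h - 4)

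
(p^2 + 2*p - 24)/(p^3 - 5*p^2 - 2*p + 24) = (p + 6)/(p^2 - p - 6)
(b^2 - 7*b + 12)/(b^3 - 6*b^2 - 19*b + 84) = (b - 4)/(b^2 - 3*b - 28)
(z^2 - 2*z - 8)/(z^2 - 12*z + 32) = (z + 2)/(z - 8)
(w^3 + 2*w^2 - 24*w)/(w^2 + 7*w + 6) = w*(w - 4)/(w + 1)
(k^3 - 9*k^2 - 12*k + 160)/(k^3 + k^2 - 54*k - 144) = (k^2 - k - 20)/(k^2 + 9*k + 18)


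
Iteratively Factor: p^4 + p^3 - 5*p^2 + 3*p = (p - 1)*(p^3 + 2*p^2 - 3*p) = (p - 1)^2*(p^2 + 3*p) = p*(p - 1)^2*(p + 3)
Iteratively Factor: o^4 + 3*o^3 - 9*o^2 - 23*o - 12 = (o + 1)*(o^3 + 2*o^2 - 11*o - 12) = (o + 1)*(o + 4)*(o^2 - 2*o - 3) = (o - 3)*(o + 1)*(o + 4)*(o + 1)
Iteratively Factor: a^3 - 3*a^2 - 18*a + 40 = (a - 5)*(a^2 + 2*a - 8) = (a - 5)*(a - 2)*(a + 4)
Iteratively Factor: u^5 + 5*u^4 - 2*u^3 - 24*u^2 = (u)*(u^4 + 5*u^3 - 2*u^2 - 24*u) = u*(u - 2)*(u^3 + 7*u^2 + 12*u) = u*(u - 2)*(u + 4)*(u^2 + 3*u) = u^2*(u - 2)*(u + 4)*(u + 3)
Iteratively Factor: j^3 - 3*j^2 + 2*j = (j - 1)*(j^2 - 2*j) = (j - 2)*(j - 1)*(j)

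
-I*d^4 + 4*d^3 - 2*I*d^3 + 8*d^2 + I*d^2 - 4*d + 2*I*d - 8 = (d - 1)*(d + 2)*(d + 4*I)*(-I*d - I)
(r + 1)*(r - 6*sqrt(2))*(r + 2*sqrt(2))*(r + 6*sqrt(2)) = r^4 + r^3 + 2*sqrt(2)*r^3 - 72*r^2 + 2*sqrt(2)*r^2 - 144*sqrt(2)*r - 72*r - 144*sqrt(2)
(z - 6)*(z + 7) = z^2 + z - 42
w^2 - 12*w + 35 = (w - 7)*(w - 5)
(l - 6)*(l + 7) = l^2 + l - 42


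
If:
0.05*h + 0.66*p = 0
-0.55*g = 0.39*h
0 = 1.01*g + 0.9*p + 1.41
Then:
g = -1.27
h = 1.80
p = -0.14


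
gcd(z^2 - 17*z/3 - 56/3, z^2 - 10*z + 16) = z - 8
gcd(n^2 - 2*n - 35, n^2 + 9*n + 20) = n + 5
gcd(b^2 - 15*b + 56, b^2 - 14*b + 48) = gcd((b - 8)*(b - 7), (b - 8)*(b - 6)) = b - 8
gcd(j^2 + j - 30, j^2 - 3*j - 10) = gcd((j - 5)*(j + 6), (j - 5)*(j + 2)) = j - 5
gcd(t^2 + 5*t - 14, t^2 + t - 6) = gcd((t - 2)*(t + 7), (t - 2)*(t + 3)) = t - 2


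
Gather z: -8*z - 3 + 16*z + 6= 8*z + 3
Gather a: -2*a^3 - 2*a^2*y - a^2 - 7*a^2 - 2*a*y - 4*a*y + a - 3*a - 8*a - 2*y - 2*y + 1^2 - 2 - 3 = -2*a^3 + a^2*(-2*y - 8) + a*(-6*y - 10) - 4*y - 4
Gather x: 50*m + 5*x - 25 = 50*m + 5*x - 25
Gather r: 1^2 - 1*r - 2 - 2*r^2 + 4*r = -2*r^2 + 3*r - 1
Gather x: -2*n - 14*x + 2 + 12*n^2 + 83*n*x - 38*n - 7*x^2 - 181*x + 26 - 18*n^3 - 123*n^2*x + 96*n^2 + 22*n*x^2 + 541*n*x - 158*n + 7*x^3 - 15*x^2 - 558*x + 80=-18*n^3 + 108*n^2 - 198*n + 7*x^3 + x^2*(22*n - 22) + x*(-123*n^2 + 624*n - 753) + 108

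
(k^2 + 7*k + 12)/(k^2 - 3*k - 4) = (k^2 + 7*k + 12)/(k^2 - 3*k - 4)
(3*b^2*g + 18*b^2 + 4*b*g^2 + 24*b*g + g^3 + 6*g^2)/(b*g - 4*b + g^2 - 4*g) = (3*b*g + 18*b + g^2 + 6*g)/(g - 4)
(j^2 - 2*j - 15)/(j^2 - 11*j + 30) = (j + 3)/(j - 6)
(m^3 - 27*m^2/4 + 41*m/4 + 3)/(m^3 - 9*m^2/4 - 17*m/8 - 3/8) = 2*(m - 4)/(2*m + 1)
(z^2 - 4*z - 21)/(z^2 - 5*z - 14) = (z + 3)/(z + 2)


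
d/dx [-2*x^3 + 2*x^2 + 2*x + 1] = -6*x^2 + 4*x + 2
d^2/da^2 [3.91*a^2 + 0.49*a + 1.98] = 7.82000000000000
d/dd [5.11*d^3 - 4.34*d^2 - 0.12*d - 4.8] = 15.33*d^2 - 8.68*d - 0.12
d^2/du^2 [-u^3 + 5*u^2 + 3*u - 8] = 10 - 6*u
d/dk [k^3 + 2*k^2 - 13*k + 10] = 3*k^2 + 4*k - 13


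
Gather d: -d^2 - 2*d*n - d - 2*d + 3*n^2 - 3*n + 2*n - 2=-d^2 + d*(-2*n - 3) + 3*n^2 - n - 2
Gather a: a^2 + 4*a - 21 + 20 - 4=a^2 + 4*a - 5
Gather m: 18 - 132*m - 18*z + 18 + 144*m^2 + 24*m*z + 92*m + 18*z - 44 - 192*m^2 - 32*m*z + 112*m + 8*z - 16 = -48*m^2 + m*(72 - 8*z) + 8*z - 24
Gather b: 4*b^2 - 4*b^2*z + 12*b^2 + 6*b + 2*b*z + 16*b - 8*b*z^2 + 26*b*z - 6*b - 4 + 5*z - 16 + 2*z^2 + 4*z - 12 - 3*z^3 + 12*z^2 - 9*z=b^2*(16 - 4*z) + b*(-8*z^2 + 28*z + 16) - 3*z^3 + 14*z^2 - 32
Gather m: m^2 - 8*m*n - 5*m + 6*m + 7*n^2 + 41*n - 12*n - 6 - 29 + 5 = m^2 + m*(1 - 8*n) + 7*n^2 + 29*n - 30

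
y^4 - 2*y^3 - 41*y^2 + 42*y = y*(y - 7)*(y - 1)*(y + 6)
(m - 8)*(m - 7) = m^2 - 15*m + 56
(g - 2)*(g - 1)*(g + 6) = g^3 + 3*g^2 - 16*g + 12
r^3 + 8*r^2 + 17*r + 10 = (r + 1)*(r + 2)*(r + 5)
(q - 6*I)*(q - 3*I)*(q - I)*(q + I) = q^4 - 9*I*q^3 - 17*q^2 - 9*I*q - 18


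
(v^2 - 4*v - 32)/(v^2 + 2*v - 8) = (v - 8)/(v - 2)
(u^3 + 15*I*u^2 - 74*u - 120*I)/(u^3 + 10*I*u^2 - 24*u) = (u + 5*I)/u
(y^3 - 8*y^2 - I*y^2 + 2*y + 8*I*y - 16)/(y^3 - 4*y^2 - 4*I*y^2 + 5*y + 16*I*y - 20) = (y^2 - 2*y*(4 + I) + 16*I)/(y^2 - y*(4 + 5*I) + 20*I)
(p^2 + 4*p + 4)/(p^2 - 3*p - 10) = (p + 2)/(p - 5)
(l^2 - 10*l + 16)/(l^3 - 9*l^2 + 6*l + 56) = (l^2 - 10*l + 16)/(l^3 - 9*l^2 + 6*l + 56)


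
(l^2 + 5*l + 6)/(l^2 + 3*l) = (l + 2)/l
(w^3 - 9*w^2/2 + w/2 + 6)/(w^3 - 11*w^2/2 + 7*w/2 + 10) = (2*w - 3)/(2*w - 5)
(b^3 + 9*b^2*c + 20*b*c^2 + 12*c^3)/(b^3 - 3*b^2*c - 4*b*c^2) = (b^2 + 8*b*c + 12*c^2)/(b*(b - 4*c))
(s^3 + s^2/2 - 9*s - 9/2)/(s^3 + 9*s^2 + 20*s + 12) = (2*s^3 + s^2 - 18*s - 9)/(2*(s^3 + 9*s^2 + 20*s + 12))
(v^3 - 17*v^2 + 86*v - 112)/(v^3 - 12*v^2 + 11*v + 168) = (v - 2)/(v + 3)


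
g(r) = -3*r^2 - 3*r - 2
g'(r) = -6*r - 3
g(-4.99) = -61.73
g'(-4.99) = 26.94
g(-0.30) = -1.37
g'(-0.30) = -1.20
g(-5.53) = -77.15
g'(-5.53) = 30.18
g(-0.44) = -1.26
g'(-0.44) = -0.36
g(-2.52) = -13.49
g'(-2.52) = 12.12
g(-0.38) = -1.29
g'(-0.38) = -0.72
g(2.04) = -20.60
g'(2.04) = -15.24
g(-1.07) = -2.22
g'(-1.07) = 3.42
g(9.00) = -272.00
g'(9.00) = -57.00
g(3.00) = -38.00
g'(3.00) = -21.00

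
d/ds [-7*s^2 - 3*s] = -14*s - 3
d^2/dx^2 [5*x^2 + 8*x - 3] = 10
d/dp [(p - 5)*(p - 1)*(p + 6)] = 3*p^2 - 31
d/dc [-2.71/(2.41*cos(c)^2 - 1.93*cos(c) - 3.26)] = (5.2303 - 13.0622*cos(c))*sin(c)/(-2.41*cos(c)^2 + 1.93*cos(c) + 3.26)^2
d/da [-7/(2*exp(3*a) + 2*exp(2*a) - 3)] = (42*exp(a) + 28)*exp(2*a)/(2*exp(3*a) + 2*exp(2*a) - 3)^2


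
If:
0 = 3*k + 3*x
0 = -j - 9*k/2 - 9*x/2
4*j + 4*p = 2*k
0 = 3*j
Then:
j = 0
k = -x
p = -x/2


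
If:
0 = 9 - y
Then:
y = 9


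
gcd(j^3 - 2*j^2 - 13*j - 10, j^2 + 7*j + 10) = j + 2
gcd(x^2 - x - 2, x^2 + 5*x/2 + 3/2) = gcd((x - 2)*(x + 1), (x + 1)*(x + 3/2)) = x + 1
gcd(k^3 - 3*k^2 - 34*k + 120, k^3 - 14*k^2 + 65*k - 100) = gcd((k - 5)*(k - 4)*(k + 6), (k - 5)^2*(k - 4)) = k^2 - 9*k + 20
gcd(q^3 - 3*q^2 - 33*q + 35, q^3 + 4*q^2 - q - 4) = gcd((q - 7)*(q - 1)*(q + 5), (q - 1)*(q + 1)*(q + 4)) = q - 1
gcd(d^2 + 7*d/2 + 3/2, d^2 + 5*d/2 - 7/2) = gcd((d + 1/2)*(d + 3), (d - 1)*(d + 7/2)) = 1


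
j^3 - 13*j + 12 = (j - 3)*(j - 1)*(j + 4)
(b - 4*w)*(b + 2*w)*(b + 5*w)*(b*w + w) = b^4*w + 3*b^3*w^2 + b^3*w - 18*b^2*w^3 + 3*b^2*w^2 - 40*b*w^4 - 18*b*w^3 - 40*w^4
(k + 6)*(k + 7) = k^2 + 13*k + 42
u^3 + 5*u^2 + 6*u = u*(u + 2)*(u + 3)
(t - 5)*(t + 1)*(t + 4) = t^3 - 21*t - 20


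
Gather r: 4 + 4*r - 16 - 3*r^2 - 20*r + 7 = -3*r^2 - 16*r - 5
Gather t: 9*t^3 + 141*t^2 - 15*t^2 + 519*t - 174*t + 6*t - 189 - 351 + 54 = 9*t^3 + 126*t^2 + 351*t - 486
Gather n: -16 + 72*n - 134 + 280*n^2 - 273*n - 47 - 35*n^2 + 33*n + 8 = 245*n^2 - 168*n - 189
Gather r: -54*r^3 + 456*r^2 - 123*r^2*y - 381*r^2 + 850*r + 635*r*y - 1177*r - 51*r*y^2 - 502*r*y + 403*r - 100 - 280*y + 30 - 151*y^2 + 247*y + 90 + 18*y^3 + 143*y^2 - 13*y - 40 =-54*r^3 + r^2*(75 - 123*y) + r*(-51*y^2 + 133*y + 76) + 18*y^3 - 8*y^2 - 46*y - 20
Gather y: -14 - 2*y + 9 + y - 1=-y - 6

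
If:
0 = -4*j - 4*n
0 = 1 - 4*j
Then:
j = 1/4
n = -1/4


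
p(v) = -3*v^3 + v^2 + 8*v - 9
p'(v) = -9*v^2 + 2*v + 8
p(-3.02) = 58.59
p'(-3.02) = -80.12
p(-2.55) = 26.85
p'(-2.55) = -55.62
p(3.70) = -117.67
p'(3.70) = -107.81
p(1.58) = -5.70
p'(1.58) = -11.31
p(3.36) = -84.63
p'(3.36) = -86.89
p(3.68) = -115.53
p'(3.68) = -106.52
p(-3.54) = 108.30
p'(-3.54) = -111.86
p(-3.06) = 61.84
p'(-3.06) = -82.39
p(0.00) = -9.00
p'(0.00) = 8.00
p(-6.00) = 627.00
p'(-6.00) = -328.00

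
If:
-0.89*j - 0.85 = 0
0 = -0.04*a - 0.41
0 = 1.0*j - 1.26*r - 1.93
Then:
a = -10.25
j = -0.96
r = -2.29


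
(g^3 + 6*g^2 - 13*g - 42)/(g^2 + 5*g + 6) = (g^2 + 4*g - 21)/(g + 3)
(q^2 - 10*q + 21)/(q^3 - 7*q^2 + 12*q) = (q - 7)/(q*(q - 4))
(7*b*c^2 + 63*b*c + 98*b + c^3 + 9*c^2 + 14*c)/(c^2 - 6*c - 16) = (7*b*c + 49*b + c^2 + 7*c)/(c - 8)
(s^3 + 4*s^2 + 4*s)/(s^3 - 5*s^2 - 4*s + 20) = s*(s + 2)/(s^2 - 7*s + 10)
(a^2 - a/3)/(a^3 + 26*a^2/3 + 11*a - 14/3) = a/(a^2 + 9*a + 14)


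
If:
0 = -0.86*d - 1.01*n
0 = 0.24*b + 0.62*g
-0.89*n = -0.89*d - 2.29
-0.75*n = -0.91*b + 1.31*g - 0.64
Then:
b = 0.17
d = -1.39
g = -0.07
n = 1.18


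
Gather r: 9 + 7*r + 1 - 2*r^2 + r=-2*r^2 + 8*r + 10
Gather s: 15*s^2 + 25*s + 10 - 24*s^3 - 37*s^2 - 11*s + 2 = -24*s^3 - 22*s^2 + 14*s + 12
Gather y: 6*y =6*y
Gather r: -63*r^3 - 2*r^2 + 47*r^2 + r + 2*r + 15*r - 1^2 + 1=-63*r^3 + 45*r^2 + 18*r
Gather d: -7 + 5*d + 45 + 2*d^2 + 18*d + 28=2*d^2 + 23*d + 66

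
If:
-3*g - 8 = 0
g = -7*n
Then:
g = -8/3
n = 8/21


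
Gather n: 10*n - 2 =10*n - 2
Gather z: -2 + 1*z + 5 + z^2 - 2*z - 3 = z^2 - z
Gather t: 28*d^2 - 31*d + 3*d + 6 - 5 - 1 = 28*d^2 - 28*d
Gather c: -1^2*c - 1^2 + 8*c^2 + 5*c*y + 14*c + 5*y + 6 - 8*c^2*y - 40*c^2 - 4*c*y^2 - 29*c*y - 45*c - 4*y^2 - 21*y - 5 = c^2*(-8*y - 32) + c*(-4*y^2 - 24*y - 32) - 4*y^2 - 16*y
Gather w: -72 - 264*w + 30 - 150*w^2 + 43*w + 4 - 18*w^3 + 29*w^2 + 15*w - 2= -18*w^3 - 121*w^2 - 206*w - 40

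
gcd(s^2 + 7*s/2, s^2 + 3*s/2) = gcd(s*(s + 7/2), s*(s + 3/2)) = s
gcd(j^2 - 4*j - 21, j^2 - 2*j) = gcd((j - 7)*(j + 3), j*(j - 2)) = 1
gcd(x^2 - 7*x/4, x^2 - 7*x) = x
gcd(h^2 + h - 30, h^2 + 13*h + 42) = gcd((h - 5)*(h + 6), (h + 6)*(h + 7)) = h + 6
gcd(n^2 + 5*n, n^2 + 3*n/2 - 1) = 1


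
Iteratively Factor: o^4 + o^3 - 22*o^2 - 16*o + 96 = (o - 2)*(o^3 + 3*o^2 - 16*o - 48) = (o - 2)*(o + 4)*(o^2 - o - 12) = (o - 2)*(o + 3)*(o + 4)*(o - 4)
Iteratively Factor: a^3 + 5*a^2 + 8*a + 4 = (a + 1)*(a^2 + 4*a + 4) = (a + 1)*(a + 2)*(a + 2)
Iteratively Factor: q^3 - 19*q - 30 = (q + 2)*(q^2 - 2*q - 15) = (q - 5)*(q + 2)*(q + 3)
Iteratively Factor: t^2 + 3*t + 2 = (t + 2)*(t + 1)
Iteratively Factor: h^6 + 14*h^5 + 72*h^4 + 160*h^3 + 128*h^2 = (h + 4)*(h^5 + 10*h^4 + 32*h^3 + 32*h^2) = h*(h + 4)*(h^4 + 10*h^3 + 32*h^2 + 32*h) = h*(h + 4)^2*(h^3 + 6*h^2 + 8*h) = h*(h + 2)*(h + 4)^2*(h^2 + 4*h) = h*(h + 2)*(h + 4)^3*(h)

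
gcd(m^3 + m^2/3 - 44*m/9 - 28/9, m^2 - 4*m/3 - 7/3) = m - 7/3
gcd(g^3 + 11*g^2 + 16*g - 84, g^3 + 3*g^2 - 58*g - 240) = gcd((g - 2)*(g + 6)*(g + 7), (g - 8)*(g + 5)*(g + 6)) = g + 6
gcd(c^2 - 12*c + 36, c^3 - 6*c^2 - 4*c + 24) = c - 6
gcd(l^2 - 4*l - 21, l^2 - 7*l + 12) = 1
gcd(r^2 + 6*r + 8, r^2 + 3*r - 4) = r + 4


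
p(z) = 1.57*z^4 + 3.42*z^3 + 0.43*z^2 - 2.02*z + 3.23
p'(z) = 6.28*z^3 + 10.26*z^2 + 0.86*z - 2.02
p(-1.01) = 3.82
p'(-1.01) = 1.11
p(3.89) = 562.69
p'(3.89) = 526.25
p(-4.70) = 433.26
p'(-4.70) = -431.43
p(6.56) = 3881.42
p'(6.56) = 2217.99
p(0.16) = 2.93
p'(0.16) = -1.59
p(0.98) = 6.33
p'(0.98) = 14.59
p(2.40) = 100.23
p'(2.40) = 145.96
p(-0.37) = 3.89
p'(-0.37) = -1.25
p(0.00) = 3.23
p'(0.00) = -2.02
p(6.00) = 2780.03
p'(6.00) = 1728.98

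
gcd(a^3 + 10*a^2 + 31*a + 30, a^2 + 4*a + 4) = a + 2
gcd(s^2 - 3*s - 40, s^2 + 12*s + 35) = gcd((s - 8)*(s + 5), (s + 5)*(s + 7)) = s + 5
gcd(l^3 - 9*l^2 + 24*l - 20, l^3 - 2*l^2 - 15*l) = l - 5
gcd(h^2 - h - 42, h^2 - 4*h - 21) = h - 7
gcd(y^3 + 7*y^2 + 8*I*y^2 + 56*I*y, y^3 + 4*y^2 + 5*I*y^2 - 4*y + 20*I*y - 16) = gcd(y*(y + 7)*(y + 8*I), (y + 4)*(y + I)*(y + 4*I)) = 1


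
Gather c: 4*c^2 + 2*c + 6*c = 4*c^2 + 8*c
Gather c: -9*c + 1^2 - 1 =-9*c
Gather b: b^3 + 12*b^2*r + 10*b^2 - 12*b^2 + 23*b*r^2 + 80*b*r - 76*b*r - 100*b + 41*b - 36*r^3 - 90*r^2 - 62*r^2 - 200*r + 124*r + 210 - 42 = b^3 + b^2*(12*r - 2) + b*(23*r^2 + 4*r - 59) - 36*r^3 - 152*r^2 - 76*r + 168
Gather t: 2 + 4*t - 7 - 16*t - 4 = -12*t - 9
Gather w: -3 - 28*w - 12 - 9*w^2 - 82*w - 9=-9*w^2 - 110*w - 24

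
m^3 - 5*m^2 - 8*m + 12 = (m - 6)*(m - 1)*(m + 2)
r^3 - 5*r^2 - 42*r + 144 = (r - 8)*(r - 3)*(r + 6)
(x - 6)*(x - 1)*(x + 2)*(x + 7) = x^4 + 2*x^3 - 43*x^2 - 44*x + 84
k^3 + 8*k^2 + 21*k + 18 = (k + 2)*(k + 3)^2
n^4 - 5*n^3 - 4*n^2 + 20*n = n*(n - 5)*(n - 2)*(n + 2)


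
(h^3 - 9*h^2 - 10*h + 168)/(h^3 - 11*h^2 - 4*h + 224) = (h - 6)/(h - 8)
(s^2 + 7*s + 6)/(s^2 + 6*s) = (s + 1)/s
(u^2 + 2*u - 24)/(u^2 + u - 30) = (u - 4)/(u - 5)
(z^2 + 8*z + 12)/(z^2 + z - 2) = (z + 6)/(z - 1)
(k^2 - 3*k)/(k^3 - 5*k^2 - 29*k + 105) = k/(k^2 - 2*k - 35)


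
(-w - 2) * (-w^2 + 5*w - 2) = w^3 - 3*w^2 - 8*w + 4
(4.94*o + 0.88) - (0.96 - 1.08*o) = 6.02*o - 0.08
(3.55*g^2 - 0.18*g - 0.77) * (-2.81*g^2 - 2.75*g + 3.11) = -9.9755*g^4 - 9.2567*g^3 + 13.6992*g^2 + 1.5577*g - 2.3947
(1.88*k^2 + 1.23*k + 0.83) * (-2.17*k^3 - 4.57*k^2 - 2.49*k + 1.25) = -4.0796*k^5 - 11.2607*k^4 - 12.1034*k^3 - 4.5058*k^2 - 0.5292*k + 1.0375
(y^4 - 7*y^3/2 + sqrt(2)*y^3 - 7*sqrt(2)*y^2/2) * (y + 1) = y^5 - 5*y^4/2 + sqrt(2)*y^4 - 5*sqrt(2)*y^3/2 - 7*y^3/2 - 7*sqrt(2)*y^2/2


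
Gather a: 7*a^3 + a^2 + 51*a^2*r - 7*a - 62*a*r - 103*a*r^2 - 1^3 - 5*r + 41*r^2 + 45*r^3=7*a^3 + a^2*(51*r + 1) + a*(-103*r^2 - 62*r - 7) + 45*r^3 + 41*r^2 - 5*r - 1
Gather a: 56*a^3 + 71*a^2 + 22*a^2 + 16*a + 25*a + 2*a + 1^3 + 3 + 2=56*a^3 + 93*a^2 + 43*a + 6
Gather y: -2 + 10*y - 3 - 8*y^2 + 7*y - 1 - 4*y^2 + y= -12*y^2 + 18*y - 6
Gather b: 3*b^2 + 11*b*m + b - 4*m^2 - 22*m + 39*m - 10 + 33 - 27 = 3*b^2 + b*(11*m + 1) - 4*m^2 + 17*m - 4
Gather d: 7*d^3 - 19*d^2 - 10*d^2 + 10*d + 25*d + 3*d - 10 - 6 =7*d^3 - 29*d^2 + 38*d - 16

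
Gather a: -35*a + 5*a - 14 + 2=-30*a - 12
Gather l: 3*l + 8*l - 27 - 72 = 11*l - 99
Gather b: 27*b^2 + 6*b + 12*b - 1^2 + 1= 27*b^2 + 18*b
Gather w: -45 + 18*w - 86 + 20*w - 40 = 38*w - 171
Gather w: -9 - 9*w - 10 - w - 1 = -10*w - 20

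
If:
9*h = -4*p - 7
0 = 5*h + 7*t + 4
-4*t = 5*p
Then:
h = -309/395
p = 4/395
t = -1/79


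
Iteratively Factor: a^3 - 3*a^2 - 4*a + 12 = (a - 3)*(a^2 - 4) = (a - 3)*(a - 2)*(a + 2)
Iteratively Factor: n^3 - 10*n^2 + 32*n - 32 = (n - 4)*(n^2 - 6*n + 8) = (n - 4)*(n - 2)*(n - 4)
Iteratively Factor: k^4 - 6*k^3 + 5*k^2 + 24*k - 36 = (k - 2)*(k^3 - 4*k^2 - 3*k + 18) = (k - 2)*(k + 2)*(k^2 - 6*k + 9) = (k - 3)*(k - 2)*(k + 2)*(k - 3)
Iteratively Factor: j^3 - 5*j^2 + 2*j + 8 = (j - 2)*(j^2 - 3*j - 4) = (j - 4)*(j - 2)*(j + 1)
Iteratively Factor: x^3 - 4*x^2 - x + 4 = (x - 4)*(x^2 - 1) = (x - 4)*(x + 1)*(x - 1)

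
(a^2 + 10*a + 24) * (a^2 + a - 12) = a^4 + 11*a^3 + 22*a^2 - 96*a - 288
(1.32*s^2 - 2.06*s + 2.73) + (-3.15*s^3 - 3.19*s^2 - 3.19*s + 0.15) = -3.15*s^3 - 1.87*s^2 - 5.25*s + 2.88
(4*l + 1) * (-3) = -12*l - 3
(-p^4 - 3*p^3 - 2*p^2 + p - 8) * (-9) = 9*p^4 + 27*p^3 + 18*p^2 - 9*p + 72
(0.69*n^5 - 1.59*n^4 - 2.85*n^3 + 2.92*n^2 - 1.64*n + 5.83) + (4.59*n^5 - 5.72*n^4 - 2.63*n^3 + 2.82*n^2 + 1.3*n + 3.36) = 5.28*n^5 - 7.31*n^4 - 5.48*n^3 + 5.74*n^2 - 0.34*n + 9.19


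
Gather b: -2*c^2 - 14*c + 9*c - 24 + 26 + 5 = -2*c^2 - 5*c + 7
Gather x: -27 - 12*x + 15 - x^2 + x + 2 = -x^2 - 11*x - 10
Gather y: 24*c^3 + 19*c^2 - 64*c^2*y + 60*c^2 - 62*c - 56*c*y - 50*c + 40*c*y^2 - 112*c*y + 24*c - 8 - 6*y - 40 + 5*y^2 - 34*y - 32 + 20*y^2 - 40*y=24*c^3 + 79*c^2 - 88*c + y^2*(40*c + 25) + y*(-64*c^2 - 168*c - 80) - 80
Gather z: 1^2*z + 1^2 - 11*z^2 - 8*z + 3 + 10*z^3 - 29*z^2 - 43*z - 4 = 10*z^3 - 40*z^2 - 50*z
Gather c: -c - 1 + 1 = -c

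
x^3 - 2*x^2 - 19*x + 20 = (x - 5)*(x - 1)*(x + 4)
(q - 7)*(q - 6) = q^2 - 13*q + 42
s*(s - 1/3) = s^2 - s/3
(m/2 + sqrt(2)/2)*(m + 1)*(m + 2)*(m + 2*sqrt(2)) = m^4/2 + 3*m^3/2 + 3*sqrt(2)*m^3/2 + 3*m^2 + 9*sqrt(2)*m^2/2 + 3*sqrt(2)*m + 6*m + 4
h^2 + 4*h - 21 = (h - 3)*(h + 7)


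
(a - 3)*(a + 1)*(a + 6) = a^3 + 4*a^2 - 15*a - 18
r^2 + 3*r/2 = r*(r + 3/2)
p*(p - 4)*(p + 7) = p^3 + 3*p^2 - 28*p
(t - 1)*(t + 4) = t^2 + 3*t - 4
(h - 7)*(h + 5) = h^2 - 2*h - 35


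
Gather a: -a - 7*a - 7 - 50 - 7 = -8*a - 64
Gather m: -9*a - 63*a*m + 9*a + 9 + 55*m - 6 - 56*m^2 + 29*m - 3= -56*m^2 + m*(84 - 63*a)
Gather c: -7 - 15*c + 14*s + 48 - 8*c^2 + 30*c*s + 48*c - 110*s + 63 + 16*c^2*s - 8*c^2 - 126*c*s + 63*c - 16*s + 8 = c^2*(16*s - 16) + c*(96 - 96*s) - 112*s + 112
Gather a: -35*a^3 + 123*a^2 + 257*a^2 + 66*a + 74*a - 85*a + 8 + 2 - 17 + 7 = -35*a^3 + 380*a^2 + 55*a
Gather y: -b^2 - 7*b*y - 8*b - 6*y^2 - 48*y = -b^2 - 8*b - 6*y^2 + y*(-7*b - 48)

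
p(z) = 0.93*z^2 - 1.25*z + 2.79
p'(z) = 1.86*z - 1.25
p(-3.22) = 16.46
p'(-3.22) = -7.24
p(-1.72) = 7.69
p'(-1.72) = -4.45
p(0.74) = 2.37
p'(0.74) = 0.13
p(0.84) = 2.40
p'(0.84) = 0.31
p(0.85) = 2.40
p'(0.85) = 0.33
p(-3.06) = 15.32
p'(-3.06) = -6.94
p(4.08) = 13.17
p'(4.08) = 6.34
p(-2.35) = 10.86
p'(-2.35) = -5.62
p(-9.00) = 89.37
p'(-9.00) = -17.99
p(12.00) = 121.71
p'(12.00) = 21.07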